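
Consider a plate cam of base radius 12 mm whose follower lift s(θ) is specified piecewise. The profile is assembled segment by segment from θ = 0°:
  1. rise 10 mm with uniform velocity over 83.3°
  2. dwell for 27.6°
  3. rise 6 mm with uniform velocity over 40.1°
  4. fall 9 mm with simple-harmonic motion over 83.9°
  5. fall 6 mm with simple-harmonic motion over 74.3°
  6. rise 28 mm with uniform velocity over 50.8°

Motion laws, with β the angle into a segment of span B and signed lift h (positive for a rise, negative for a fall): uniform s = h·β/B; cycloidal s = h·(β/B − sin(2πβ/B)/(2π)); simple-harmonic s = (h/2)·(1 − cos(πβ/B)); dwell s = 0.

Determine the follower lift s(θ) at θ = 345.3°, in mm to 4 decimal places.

seg 1 [0°–83.3°] uniform, h=10: full span → s += 10 → s = 10.0000
seg 2 [83.3°–110.9°] dwell: s stays 10.0000
seg 3 [110.9°–151°] uniform, h=6: full span → s += 6 → s = 16.0000
seg 4 [151°–234.9°] simple-harmonic, h=-9: full span → s += -9 → s = 7.0000
seg 5 [234.9°–309.2°] simple-harmonic, h=-6: full span → s += -6 → s = 1.0000
seg 6 [309.2°–360°] uniform, h=28: θ=345.3° here. β=36.1, B=50.8. 28·36.1/50.8 = 19.8976 → s = 20.8976

20.8976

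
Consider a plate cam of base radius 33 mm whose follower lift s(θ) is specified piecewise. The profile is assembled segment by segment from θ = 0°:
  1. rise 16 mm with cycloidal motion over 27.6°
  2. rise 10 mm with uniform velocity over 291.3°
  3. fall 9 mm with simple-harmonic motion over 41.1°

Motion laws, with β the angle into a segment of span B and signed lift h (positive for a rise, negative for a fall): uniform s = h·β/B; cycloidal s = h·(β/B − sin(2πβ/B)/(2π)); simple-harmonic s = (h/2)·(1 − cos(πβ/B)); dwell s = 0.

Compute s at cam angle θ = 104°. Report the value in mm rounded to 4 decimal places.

seg 1 [0°–27.6°] cycloidal, h=16: full span → s += 16 → s = 16.0000
seg 2 [27.6°–318.9°] uniform, h=10: θ=104° here. β=76.4, B=291.3. 10·76.4/291.3 = 2.6227 → s = 18.6227

18.6227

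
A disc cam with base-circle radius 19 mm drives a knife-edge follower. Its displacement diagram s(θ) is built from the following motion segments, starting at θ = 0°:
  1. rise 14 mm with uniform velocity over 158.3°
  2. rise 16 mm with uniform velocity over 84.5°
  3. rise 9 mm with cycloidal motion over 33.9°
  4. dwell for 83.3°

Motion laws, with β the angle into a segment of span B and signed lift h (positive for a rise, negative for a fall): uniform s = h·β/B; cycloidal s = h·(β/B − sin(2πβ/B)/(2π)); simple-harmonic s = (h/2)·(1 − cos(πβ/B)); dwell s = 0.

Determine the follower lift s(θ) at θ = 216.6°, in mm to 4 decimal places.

seg 1 [0°–158.3°] uniform, h=14: full span → s += 14 → s = 14.0000
seg 2 [158.3°–242.8°] uniform, h=16: θ=216.6° here. β=58.3, B=84.5. 16·58.3/84.5 = 11.0391 → s = 25.0391

25.0391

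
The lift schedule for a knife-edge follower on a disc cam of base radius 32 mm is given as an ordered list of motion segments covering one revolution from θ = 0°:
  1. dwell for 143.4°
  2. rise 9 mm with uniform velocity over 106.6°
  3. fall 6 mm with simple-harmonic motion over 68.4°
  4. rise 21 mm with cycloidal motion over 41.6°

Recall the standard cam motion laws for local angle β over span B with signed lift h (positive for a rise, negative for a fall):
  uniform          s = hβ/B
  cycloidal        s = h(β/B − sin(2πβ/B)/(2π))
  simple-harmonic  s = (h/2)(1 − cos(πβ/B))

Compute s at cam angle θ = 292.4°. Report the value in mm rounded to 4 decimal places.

seg 1 [0°–143.4°] dwell: s stays 0.0000
seg 2 [143.4°–250°] uniform, h=9: full span → s += 9 → s = 9.0000
seg 3 [250°–318.4°] simple-harmonic, h=-6: θ=292.4° here. β=42.4, B=68.4. -6/2·(1 − cos(π·0.6199)) = -4.1033 → s = 4.8967

4.8967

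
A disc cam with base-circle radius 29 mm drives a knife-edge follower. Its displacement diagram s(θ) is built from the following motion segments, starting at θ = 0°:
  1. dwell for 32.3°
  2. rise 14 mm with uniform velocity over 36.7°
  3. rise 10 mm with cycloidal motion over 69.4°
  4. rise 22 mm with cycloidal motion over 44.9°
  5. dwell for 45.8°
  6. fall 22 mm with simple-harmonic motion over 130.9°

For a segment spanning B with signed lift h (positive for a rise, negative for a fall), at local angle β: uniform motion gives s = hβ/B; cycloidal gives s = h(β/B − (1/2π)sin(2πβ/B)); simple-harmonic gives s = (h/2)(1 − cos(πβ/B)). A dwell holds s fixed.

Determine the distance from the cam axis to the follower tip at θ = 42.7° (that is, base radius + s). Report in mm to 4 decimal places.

seg 1 [0°–32.3°] dwell: s stays 0.0000
seg 2 [32.3°–69°] uniform, h=14: θ=42.7° here. β=10.4, B=36.7. 14·10.4/36.7 = 3.9673 → s = 3.9673
radial distance = base radius + s = 29 + 3.9673 = 32.9673

32.9673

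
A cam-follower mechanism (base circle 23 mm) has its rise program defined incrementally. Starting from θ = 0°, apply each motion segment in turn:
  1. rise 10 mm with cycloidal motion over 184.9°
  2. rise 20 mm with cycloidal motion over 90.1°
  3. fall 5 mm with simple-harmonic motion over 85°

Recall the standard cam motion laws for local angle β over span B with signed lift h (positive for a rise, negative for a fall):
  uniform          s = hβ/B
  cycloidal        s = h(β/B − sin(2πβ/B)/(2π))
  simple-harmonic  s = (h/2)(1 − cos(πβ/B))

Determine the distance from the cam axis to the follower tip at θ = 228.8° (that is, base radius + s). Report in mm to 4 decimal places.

seg 1 [0°–184.9°] cycloidal, h=10: full span → s += 10 → s = 10.0000
seg 2 [184.9°–275°] cycloidal, h=20: θ=228.8° here. β=43.9, B=90.1. 20·(0.4872 − sin(2π·0.4872)/(2π)) = 9.4897 → s = 19.4897
radial distance = base radius + s = 23 + 19.4897 = 42.4897

42.4897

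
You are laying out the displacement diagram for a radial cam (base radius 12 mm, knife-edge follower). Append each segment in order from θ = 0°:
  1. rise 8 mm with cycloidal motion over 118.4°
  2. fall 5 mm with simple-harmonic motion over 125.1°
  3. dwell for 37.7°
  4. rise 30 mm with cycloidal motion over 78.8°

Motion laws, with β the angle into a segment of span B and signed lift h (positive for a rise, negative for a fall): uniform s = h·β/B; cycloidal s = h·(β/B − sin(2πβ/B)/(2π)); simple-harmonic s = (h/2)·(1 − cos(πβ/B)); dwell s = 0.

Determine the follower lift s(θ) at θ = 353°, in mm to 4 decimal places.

seg 1 [0°–118.4°] cycloidal, h=8: full span → s += 8 → s = 8.0000
seg 2 [118.4°–243.5°] simple-harmonic, h=-5: full span → s += -5 → s = 3.0000
seg 3 [243.5°–281.2°] dwell: s stays 3.0000
seg 4 [281.2°–360°] cycloidal, h=30: θ=353° here. β=71.8, B=78.8. 30·(0.9112 − sin(2π·0.9112)/(2π)) = 29.8638 → s = 32.8638

32.8638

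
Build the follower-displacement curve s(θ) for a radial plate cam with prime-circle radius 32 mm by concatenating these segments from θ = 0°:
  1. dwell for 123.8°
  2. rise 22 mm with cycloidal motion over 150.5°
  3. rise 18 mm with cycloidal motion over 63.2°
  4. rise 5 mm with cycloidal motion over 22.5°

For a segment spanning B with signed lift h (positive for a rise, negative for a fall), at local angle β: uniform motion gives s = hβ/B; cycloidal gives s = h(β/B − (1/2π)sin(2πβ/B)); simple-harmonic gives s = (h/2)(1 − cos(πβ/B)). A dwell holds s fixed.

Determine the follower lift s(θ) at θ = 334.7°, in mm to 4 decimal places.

seg 1 [0°–123.8°] dwell: s stays 0.0000
seg 2 [123.8°–274.3°] cycloidal, h=22: full span → s += 22 → s = 22.0000
seg 3 [274.3°–337.5°] cycloidal, h=18: θ=334.7° here. β=60.4, B=63.2. 18·(0.9557 − sin(2π·0.9557)/(2π)) = 17.9897 → s = 39.9897

39.9897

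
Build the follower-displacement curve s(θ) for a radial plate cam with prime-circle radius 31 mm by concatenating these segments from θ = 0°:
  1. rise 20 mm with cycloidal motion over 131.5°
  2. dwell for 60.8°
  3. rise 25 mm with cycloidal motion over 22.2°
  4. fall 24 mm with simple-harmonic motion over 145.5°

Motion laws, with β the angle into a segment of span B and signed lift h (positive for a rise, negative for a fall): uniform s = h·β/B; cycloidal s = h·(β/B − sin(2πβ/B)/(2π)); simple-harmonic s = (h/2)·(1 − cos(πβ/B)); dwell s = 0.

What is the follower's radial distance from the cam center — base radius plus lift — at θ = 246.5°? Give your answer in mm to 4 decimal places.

seg 1 [0°–131.5°] cycloidal, h=20: full span → s += 20 → s = 20.0000
seg 2 [131.5°–192.3°] dwell: s stays 20.0000
seg 3 [192.3°–214.5°] cycloidal, h=25: full span → s += 25 → s = 45.0000
seg 4 [214.5°–360°] simple-harmonic, h=-24: θ=246.5° here. β=32, B=145.5. -24/2·(1 − cos(π·0.2199)) = -2.7522 → s = 42.2478
radial distance = base radius + s = 31 + 42.2478 = 73.2478

73.2478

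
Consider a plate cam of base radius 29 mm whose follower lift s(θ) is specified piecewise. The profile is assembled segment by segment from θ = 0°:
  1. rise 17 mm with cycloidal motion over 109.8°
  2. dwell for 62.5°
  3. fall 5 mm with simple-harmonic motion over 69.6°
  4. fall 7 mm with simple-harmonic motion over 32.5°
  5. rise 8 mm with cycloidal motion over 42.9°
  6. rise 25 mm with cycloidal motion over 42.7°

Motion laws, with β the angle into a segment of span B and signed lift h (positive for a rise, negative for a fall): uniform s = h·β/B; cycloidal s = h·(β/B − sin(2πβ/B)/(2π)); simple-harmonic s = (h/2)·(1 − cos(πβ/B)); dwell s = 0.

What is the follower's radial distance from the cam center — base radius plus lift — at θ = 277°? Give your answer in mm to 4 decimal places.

seg 1 [0°–109.8°] cycloidal, h=17: full span → s += 17 → s = 17.0000
seg 2 [109.8°–172.3°] dwell: s stays 17.0000
seg 3 [172.3°–241.9°] simple-harmonic, h=-5: full span → s += -5 → s = 12.0000
seg 4 [241.9°–274.4°] simple-harmonic, h=-7: full span → s += -7 → s = 5.0000
seg 5 [274.4°–317.3°] cycloidal, h=8: θ=277° here. β=2.6, B=42.9. 8·(0.0606 − sin(2π·0.0606)/(2π)) = 0.0116 → s = 5.0116
radial distance = base radius + s = 29 + 5.0116 = 34.0116

34.0116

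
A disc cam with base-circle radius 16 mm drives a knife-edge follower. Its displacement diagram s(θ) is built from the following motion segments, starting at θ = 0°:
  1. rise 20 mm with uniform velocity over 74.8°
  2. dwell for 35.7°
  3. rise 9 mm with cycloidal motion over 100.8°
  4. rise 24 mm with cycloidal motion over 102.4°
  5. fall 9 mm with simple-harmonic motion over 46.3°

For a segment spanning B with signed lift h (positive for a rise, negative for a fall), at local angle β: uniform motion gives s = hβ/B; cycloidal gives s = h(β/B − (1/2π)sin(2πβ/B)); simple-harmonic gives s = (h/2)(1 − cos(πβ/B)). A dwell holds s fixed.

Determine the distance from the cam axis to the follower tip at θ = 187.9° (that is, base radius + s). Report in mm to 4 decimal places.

seg 1 [0°–74.8°] uniform, h=20: full span → s += 20 → s = 20.0000
seg 2 [74.8°–110.5°] dwell: s stays 20.0000
seg 3 [110.5°–211.3°] cycloidal, h=9: θ=187.9° here. β=77.4, B=100.8. 9·(0.7679 − sin(2π·0.7679)/(2π)) = 8.3341 → s = 28.3341
radial distance = base radius + s = 16 + 28.3341 = 44.3341

44.3341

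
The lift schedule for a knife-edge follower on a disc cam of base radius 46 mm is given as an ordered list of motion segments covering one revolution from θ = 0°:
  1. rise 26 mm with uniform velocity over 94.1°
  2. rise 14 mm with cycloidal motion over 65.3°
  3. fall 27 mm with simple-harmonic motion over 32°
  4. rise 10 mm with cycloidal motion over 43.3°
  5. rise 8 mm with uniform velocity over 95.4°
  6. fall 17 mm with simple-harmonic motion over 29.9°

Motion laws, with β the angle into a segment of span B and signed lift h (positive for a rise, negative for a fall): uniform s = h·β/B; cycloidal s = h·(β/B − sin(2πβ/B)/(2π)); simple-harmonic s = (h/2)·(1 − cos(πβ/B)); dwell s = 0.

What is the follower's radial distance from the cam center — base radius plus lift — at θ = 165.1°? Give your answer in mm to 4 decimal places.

seg 1 [0°–94.1°] uniform, h=26: full span → s += 26 → s = 26.0000
seg 2 [94.1°–159.4°] cycloidal, h=14: full span → s += 14 → s = 40.0000
seg 3 [159.4°–191.4°] simple-harmonic, h=-27: θ=165.1° here. β=5.7, B=32. -27/2·(1 − cos(π·0.1781)) = -2.0592 → s = 37.9408
radial distance = base radius + s = 46 + 37.9408 = 83.9408

83.9408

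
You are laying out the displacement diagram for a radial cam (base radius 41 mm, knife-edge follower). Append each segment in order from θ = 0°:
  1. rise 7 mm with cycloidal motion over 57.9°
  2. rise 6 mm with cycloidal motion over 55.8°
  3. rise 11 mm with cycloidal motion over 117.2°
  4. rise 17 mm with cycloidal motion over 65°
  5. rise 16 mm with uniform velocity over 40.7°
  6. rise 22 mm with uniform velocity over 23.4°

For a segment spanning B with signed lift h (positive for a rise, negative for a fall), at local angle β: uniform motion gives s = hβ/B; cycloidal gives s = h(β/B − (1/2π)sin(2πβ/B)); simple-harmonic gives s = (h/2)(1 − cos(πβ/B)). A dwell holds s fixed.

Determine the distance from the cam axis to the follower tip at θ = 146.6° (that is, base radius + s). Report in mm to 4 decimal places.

seg 1 [0°–57.9°] cycloidal, h=7: full span → s += 7 → s = 7.0000
seg 2 [57.9°–113.7°] cycloidal, h=6: full span → s += 6 → s = 13.0000
seg 3 [113.7°–230.9°] cycloidal, h=11: θ=146.6° here. β=32.9, B=117.2. 11·(0.2807 − sin(2π·0.2807)/(2π)) = 1.3697 → s = 14.3697
radial distance = base radius + s = 41 + 14.3697 = 55.3697

55.3697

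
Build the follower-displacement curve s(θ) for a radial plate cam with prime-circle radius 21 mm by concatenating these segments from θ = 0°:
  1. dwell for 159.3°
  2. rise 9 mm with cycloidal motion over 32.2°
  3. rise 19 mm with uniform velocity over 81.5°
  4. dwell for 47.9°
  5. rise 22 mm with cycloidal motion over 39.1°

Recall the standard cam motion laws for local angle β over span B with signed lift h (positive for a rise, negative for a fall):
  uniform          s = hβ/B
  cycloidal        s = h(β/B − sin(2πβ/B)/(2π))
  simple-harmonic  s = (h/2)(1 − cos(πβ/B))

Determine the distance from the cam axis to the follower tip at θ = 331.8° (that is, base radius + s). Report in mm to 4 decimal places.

seg 1 [0°–159.3°] dwell: s stays 0.0000
seg 2 [159.3°–191.5°] cycloidal, h=9: full span → s += 9 → s = 9.0000
seg 3 [191.5°–273°] uniform, h=19: full span → s += 19 → s = 28.0000
seg 4 [273°–320.9°] dwell: s stays 28.0000
seg 5 [320.9°–360°] cycloidal, h=22: θ=331.8° here. β=10.9, B=39.1. 22·(0.2788 − sin(2π·0.2788)/(2π)) = 2.6886 → s = 30.6886
radial distance = base radius + s = 21 + 30.6886 = 51.6886

51.6886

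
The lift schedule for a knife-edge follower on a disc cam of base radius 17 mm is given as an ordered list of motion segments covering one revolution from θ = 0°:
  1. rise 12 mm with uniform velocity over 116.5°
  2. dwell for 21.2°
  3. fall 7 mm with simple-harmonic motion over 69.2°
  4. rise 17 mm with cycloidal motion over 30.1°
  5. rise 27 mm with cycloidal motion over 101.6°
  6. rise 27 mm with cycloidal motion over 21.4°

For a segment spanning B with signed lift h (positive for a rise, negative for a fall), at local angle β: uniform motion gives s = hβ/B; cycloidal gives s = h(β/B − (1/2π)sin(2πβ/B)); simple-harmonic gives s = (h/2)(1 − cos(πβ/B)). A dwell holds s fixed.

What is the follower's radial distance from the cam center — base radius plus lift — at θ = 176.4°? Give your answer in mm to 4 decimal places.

seg 1 [0°–116.5°] uniform, h=12: full span → s += 12 → s = 12.0000
seg 2 [116.5°–137.7°] dwell: s stays 12.0000
seg 3 [137.7°–206.9°] simple-harmonic, h=-7: θ=176.4° here. β=38.7, B=69.2. -7/2·(1 − cos(π·0.5592)) = -4.1477 → s = 7.8523
radial distance = base radius + s = 17 + 7.8523 = 24.8523

24.8523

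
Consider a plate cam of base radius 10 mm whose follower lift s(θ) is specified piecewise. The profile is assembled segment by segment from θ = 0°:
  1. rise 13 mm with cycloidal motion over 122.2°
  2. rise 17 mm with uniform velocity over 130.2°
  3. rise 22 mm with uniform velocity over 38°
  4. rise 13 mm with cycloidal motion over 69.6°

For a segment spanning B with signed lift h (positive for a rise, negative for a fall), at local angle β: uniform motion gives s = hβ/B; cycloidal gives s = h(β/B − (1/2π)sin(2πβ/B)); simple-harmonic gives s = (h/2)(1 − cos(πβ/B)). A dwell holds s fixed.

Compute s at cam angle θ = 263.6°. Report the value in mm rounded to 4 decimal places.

seg 1 [0°–122.2°] cycloidal, h=13: full span → s += 13 → s = 13.0000
seg 2 [122.2°–252.4°] uniform, h=17: full span → s += 17 → s = 30.0000
seg 3 [252.4°–290.4°] uniform, h=22: θ=263.6° here. β=11.2, B=38. 22·11.2/38 = 6.4842 → s = 36.4842

36.4842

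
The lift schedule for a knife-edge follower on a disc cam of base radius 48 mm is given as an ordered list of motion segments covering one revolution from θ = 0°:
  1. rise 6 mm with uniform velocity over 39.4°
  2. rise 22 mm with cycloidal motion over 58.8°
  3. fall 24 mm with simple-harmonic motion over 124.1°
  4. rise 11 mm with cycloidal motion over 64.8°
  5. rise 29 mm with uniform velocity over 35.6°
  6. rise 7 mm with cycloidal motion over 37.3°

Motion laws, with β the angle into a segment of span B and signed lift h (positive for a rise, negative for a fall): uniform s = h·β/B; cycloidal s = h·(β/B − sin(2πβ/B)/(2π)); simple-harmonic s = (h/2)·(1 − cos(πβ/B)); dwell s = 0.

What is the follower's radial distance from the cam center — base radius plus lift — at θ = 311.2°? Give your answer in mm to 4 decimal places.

seg 1 [0°–39.4°] uniform, h=6: full span → s += 6 → s = 6.0000
seg 2 [39.4°–98.2°] cycloidal, h=22: full span → s += 22 → s = 28.0000
seg 3 [98.2°–222.3°] simple-harmonic, h=-24: full span → s += -24 → s = 4.0000
seg 4 [222.3°–287.1°] cycloidal, h=11: full span → s += 11 → s = 15.0000
seg 5 [287.1°–322.7°] uniform, h=29: θ=311.2° here. β=24.1, B=35.6. 29·24.1/35.6 = 19.6320 → s = 34.6320
radial distance = base radius + s = 48 + 34.6320 = 82.6320

82.6320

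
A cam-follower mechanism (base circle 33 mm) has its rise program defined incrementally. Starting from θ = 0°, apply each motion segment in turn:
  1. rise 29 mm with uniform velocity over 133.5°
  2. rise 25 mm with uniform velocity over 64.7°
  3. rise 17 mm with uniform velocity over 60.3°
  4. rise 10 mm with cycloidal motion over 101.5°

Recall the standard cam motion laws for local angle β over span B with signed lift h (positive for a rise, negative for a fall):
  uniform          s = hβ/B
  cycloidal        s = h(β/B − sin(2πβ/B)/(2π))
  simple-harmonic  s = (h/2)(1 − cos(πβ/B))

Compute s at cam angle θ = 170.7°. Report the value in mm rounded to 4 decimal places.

seg 1 [0°–133.5°] uniform, h=29: full span → s += 29 → s = 29.0000
seg 2 [133.5°–198.2°] uniform, h=25: θ=170.7° here. β=37.2, B=64.7. 25·37.2/64.7 = 14.3740 → s = 43.3740

43.3740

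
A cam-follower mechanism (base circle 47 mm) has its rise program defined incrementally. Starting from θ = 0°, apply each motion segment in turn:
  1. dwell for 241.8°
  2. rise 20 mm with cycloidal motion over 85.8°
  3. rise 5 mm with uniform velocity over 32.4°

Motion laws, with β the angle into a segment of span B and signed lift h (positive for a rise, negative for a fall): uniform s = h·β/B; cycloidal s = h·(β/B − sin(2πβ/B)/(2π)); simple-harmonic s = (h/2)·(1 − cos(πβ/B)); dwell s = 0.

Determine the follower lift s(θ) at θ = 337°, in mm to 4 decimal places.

seg 1 [0°–241.8°] dwell: s stays 0.0000
seg 2 [241.8°–327.6°] cycloidal, h=20: full span → s += 20 → s = 20.0000
seg 3 [327.6°–360°] uniform, h=5: θ=337° here. β=9.4, B=32.4. 5·9.4/32.4 = 1.4506 → s = 21.4506

21.4506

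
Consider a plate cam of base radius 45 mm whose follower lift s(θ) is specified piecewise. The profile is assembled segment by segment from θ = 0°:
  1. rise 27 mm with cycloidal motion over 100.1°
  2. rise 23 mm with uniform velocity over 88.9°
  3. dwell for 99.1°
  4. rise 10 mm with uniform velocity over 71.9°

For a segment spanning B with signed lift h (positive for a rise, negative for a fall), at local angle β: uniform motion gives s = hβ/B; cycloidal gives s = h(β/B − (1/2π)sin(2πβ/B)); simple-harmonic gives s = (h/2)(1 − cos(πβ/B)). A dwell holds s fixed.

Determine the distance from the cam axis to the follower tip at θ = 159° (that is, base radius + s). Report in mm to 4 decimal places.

seg 1 [0°–100.1°] cycloidal, h=27: full span → s += 27 → s = 27.0000
seg 2 [100.1°–189°] uniform, h=23: θ=159° here. β=58.9, B=88.9. 23·58.9/88.9 = 15.2385 → s = 42.2385
radial distance = base radius + s = 45 + 42.2385 = 87.2385

87.2385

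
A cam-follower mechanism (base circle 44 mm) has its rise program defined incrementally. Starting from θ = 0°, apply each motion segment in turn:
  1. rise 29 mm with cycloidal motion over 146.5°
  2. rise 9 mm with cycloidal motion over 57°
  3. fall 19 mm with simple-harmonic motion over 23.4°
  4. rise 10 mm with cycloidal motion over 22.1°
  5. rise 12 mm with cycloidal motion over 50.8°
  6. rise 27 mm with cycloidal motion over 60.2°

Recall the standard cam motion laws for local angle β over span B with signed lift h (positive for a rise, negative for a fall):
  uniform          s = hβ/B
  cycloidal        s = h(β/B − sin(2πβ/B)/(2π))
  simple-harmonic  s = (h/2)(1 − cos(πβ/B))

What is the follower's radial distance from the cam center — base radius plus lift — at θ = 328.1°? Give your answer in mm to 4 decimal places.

seg 1 [0°–146.5°] cycloidal, h=29: full span → s += 29 → s = 29.0000
seg 2 [146.5°–203.5°] cycloidal, h=9: full span → s += 9 → s = 38.0000
seg 3 [203.5°–226.9°] simple-harmonic, h=-19: full span → s += -19 → s = 19.0000
seg 4 [226.9°–249°] cycloidal, h=10: full span → s += 10 → s = 29.0000
seg 5 [249°–299.8°] cycloidal, h=12: full span → s += 12 → s = 41.0000
seg 6 [299.8°–360°] cycloidal, h=27: θ=328.1° here. β=28.3, B=60.2. 27·(0.4701 − sin(2π·0.4701)/(2π)) = 11.8901 → s = 52.8901
radial distance = base radius + s = 44 + 52.8901 = 96.8901

96.8901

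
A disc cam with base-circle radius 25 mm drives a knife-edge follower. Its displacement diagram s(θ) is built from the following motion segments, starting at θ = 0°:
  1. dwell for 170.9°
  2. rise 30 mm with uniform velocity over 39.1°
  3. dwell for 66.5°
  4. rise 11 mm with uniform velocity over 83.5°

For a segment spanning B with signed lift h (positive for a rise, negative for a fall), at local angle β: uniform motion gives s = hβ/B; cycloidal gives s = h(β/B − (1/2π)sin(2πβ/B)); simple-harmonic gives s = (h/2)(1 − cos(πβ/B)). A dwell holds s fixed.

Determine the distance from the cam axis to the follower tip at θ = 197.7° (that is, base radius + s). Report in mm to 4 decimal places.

seg 1 [0°–170.9°] dwell: s stays 0.0000
seg 2 [170.9°–210°] uniform, h=30: θ=197.7° here. β=26.8, B=39.1. 30·26.8/39.1 = 20.5627 → s = 20.5627
radial distance = base radius + s = 25 + 20.5627 = 45.5627

45.5627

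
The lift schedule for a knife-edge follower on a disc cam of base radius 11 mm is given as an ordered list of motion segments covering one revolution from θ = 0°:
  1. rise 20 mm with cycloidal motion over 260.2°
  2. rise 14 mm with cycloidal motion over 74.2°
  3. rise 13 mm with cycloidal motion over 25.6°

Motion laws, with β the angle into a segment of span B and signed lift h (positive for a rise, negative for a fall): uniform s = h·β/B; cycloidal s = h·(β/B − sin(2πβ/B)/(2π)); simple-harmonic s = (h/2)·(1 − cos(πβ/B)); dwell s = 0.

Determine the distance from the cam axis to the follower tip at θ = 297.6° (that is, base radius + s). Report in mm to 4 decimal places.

seg 1 [0°–260.2°] cycloidal, h=20: full span → s += 20 → s = 20.0000
seg 2 [260.2°–334.4°] cycloidal, h=14: θ=297.6° here. β=37.4, B=74.2. 14·(0.5040 − sin(2π·0.5040)/(2π)) = 7.1132 → s = 27.1132
radial distance = base radius + s = 11 + 27.1132 = 38.1132

38.1132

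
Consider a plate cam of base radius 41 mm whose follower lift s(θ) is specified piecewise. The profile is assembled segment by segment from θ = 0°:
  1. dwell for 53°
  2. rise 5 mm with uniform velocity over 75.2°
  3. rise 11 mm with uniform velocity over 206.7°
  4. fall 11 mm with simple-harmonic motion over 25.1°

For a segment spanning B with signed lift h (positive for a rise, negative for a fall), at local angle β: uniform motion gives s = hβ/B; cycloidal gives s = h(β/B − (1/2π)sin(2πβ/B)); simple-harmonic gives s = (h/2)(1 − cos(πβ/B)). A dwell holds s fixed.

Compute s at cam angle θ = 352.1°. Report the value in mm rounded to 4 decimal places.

seg 1 [0°–53°] dwell: s stays 0.0000
seg 2 [53°–128.2°] uniform, h=5: full span → s += 5 → s = 5.0000
seg 3 [128.2°–334.9°] uniform, h=11: full span → s += 11 → s = 16.0000
seg 4 [334.9°–360°] simple-harmonic, h=-11: θ=352.1° here. β=17.2, B=25.1. -11/2·(1 − cos(π·0.6853)) = -8.5234 → s = 7.4766

7.4766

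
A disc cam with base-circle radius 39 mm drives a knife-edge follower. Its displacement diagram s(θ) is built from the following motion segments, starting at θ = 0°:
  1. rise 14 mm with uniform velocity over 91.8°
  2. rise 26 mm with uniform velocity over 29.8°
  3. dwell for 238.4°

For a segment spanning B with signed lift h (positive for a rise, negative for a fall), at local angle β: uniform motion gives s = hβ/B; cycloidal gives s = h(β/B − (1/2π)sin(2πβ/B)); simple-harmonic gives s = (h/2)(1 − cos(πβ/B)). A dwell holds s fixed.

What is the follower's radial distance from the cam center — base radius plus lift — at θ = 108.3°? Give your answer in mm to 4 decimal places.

seg 1 [0°–91.8°] uniform, h=14: full span → s += 14 → s = 14.0000
seg 2 [91.8°–121.6°] uniform, h=26: θ=108.3° here. β=16.5, B=29.8. 26·16.5/29.8 = 14.3960 → s = 28.3960
radial distance = base radius + s = 39 + 28.3960 = 67.3960

67.3960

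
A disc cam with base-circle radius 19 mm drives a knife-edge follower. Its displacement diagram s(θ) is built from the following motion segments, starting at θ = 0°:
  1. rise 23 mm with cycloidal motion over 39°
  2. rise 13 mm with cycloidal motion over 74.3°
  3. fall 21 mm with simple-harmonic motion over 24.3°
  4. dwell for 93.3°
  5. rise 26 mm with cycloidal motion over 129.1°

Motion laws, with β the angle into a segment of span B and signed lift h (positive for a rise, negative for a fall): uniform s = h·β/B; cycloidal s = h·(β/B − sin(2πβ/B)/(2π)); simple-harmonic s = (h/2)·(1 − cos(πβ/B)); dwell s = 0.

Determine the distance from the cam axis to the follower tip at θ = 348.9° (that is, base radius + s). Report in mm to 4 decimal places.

seg 1 [0°–39°] cycloidal, h=23: full span → s += 23 → s = 23.0000
seg 2 [39°–113.3°] cycloidal, h=13: full span → s += 13 → s = 36.0000
seg 3 [113.3°–137.6°] simple-harmonic, h=-21: full span → s += -21 → s = 15.0000
seg 4 [137.6°–230.9°] dwell: s stays 15.0000
seg 5 [230.9°–360°] cycloidal, h=26: θ=348.9° here. β=118, B=129.1. 26·(0.9140 − sin(2π·0.9140)/(2π)) = 25.8928 → s = 40.8928
radial distance = base radius + s = 19 + 40.8928 = 59.8928

59.8928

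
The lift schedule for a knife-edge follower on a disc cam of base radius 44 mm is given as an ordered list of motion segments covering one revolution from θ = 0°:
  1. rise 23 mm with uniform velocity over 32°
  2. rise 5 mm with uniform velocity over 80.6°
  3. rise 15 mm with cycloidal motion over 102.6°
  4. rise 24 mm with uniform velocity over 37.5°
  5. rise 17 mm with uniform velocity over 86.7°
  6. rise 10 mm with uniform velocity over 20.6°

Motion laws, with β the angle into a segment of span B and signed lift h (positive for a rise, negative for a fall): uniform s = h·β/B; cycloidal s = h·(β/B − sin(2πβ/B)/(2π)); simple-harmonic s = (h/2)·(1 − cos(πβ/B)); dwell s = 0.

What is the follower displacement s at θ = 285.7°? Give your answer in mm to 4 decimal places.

seg 1 [0°–32°] uniform, h=23: full span → s += 23 → s = 23.0000
seg 2 [32°–112.6°] uniform, h=5: full span → s += 5 → s = 28.0000
seg 3 [112.6°–215.2°] cycloidal, h=15: full span → s += 15 → s = 43.0000
seg 4 [215.2°–252.7°] uniform, h=24: full span → s += 24 → s = 67.0000
seg 5 [252.7°–339.4°] uniform, h=17: θ=285.7° here. β=33, B=86.7. 17·33/86.7 = 6.4706 → s = 73.4706

73.4706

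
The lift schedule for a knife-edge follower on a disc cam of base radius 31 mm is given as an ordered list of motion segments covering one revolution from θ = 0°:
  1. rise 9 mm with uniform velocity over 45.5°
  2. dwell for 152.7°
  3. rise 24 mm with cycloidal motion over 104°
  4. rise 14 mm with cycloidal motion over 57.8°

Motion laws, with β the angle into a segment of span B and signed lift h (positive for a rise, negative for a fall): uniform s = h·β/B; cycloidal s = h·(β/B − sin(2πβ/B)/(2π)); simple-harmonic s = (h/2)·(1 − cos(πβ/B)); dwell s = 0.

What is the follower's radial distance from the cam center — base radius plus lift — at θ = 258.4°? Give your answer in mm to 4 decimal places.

seg 1 [0°–45.5°] uniform, h=9: full span → s += 9 → s = 9.0000
seg 2 [45.5°–198.2°] dwell: s stays 9.0000
seg 3 [198.2°–302.2°] cycloidal, h=24: θ=258.4° here. β=60.2, B=104. 24·(0.5788 − sin(2π·0.5788)/(2π)) = 15.7082 → s = 24.7082
radial distance = base radius + s = 31 + 24.7082 = 55.7082

55.7082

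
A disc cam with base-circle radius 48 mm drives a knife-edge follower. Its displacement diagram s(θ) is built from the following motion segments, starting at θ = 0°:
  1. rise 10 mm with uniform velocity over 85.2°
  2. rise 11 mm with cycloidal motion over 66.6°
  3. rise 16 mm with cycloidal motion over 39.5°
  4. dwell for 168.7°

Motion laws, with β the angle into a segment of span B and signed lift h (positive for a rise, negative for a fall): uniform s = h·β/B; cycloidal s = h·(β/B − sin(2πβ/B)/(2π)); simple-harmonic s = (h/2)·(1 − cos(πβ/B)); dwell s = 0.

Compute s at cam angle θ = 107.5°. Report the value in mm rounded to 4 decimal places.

seg 1 [0°–85.2°] uniform, h=10: full span → s += 10 → s = 10.0000
seg 2 [85.2°–151.8°] cycloidal, h=11: θ=107.5° here. β=22.3, B=66.6. 11·(0.3348 − sin(2π·0.3348)/(2π)) = 2.1754 → s = 12.1754

12.1754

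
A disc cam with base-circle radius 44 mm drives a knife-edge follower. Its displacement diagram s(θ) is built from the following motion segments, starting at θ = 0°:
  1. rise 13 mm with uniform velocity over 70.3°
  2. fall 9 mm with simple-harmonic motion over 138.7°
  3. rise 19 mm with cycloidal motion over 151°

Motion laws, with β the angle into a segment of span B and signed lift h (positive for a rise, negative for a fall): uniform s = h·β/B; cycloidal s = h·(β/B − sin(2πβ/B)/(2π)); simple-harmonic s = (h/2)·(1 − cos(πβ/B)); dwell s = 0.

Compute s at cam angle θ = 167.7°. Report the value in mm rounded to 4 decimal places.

seg 1 [0°–70.3°] uniform, h=13: full span → s += 13 → s = 13.0000
seg 2 [70.3°–209°] simple-harmonic, h=-9: θ=167.7° here. β=97.4, B=138.7. -9/2·(1 − cos(π·0.7022)) = -7.1705 → s = 5.8295

5.8295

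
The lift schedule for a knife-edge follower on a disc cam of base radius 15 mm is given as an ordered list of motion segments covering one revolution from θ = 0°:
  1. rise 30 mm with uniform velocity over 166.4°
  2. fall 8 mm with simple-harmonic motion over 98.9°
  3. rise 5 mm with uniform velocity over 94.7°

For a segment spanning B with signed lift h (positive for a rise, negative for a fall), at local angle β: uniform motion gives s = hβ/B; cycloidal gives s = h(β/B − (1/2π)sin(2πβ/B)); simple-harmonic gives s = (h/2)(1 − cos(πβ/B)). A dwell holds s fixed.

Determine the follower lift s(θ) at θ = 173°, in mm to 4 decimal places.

seg 1 [0°–166.4°] uniform, h=30: full span → s += 30 → s = 30.0000
seg 2 [166.4°–265.3°] simple-harmonic, h=-8: θ=173° here. β=6.6, B=98.9. -8/2·(1 − cos(π·0.0667)) = -0.0876 → s = 29.9124

29.9124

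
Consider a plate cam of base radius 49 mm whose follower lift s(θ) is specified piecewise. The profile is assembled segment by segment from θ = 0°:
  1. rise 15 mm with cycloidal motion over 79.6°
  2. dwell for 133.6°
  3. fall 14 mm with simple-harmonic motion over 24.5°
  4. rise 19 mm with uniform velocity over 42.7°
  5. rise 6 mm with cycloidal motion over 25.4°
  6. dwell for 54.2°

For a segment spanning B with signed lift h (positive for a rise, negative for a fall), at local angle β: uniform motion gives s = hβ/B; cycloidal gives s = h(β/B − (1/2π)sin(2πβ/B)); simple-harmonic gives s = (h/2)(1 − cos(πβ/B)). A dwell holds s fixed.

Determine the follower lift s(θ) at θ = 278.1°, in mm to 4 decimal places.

seg 1 [0°–79.6°] cycloidal, h=15: full span → s += 15 → s = 15.0000
seg 2 [79.6°–213.2°] dwell: s stays 15.0000
seg 3 [213.2°–237.7°] simple-harmonic, h=-14: full span → s += -14 → s = 1.0000
seg 4 [237.7°–280.4°] uniform, h=19: θ=278.1° here. β=40.4, B=42.7. 19·40.4/42.7 = 17.9766 → s = 18.9766

18.9766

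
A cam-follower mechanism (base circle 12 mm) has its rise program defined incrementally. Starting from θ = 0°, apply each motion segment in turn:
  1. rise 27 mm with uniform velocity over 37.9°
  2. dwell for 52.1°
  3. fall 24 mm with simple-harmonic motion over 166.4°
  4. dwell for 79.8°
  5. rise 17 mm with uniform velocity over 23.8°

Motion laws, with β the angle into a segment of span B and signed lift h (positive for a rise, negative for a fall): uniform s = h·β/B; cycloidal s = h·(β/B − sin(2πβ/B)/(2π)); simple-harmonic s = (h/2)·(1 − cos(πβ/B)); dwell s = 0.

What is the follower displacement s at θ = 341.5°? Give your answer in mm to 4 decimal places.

seg 1 [0°–37.9°] uniform, h=27: full span → s += 27 → s = 27.0000
seg 2 [37.9°–90°] dwell: s stays 27.0000
seg 3 [90°–256.4°] simple-harmonic, h=-24: full span → s += -24 → s = 3.0000
seg 4 [256.4°–336.2°] dwell: s stays 3.0000
seg 5 [336.2°–360°] uniform, h=17: θ=341.5° here. β=5.3, B=23.8. 17·5.3/23.8 = 3.7857 → s = 6.7857

6.7857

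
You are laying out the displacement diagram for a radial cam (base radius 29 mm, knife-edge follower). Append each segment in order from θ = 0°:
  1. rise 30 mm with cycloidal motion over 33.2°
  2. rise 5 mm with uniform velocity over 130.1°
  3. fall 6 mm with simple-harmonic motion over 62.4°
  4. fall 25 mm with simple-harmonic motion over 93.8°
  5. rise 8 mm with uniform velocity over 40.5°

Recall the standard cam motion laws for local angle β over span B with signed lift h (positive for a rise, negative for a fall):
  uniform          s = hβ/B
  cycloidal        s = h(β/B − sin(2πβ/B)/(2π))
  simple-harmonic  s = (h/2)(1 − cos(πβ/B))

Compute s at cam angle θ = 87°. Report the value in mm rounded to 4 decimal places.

seg 1 [0°–33.2°] cycloidal, h=30: full span → s += 30 → s = 30.0000
seg 2 [33.2°–163.3°] uniform, h=5: θ=87° here. β=53.8, B=130.1. 5·53.8/130.1 = 2.0676 → s = 32.0676

32.0676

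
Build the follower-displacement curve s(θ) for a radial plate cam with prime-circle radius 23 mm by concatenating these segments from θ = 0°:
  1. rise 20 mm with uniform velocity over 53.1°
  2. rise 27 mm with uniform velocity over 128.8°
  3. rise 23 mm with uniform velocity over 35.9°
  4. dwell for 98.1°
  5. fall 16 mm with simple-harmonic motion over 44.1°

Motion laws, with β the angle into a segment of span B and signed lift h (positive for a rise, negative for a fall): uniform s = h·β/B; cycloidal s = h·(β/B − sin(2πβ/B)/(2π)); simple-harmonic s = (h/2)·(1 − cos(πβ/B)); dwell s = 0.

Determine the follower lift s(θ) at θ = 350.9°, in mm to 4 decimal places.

seg 1 [0°–53.1°] uniform, h=20: full span → s += 20 → s = 20.0000
seg 2 [53.1°–181.9°] uniform, h=27: full span → s += 27 → s = 47.0000
seg 3 [181.9°–217.8°] uniform, h=23: full span → s += 23 → s = 70.0000
seg 4 [217.8°–315.9°] dwell: s stays 70.0000
seg 5 [315.9°–360°] simple-harmonic, h=-16: θ=350.9° here. β=35, B=44.1. -16/2·(1 − cos(π·0.7937)) = -14.3771 → s = 55.6229

55.6229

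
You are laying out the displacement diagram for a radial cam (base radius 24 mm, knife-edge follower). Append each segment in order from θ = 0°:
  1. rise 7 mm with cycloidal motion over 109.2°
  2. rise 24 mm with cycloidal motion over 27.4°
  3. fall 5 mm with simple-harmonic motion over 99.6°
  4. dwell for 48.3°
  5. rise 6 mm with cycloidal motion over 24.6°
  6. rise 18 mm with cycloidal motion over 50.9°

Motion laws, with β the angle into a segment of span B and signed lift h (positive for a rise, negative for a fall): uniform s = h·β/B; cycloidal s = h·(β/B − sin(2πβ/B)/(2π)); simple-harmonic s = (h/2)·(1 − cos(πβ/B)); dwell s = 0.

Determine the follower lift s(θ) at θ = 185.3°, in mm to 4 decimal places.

seg 1 [0°–109.2°] cycloidal, h=7: full span → s += 7 → s = 7.0000
seg 2 [109.2°–136.6°] cycloidal, h=24: full span → s += 24 → s = 31.0000
seg 3 [136.6°–236.2°] simple-harmonic, h=-5: θ=185.3° here. β=48.7, B=99.6. -5/2·(1 − cos(π·0.4890)) = -2.4133 → s = 28.5867

28.5867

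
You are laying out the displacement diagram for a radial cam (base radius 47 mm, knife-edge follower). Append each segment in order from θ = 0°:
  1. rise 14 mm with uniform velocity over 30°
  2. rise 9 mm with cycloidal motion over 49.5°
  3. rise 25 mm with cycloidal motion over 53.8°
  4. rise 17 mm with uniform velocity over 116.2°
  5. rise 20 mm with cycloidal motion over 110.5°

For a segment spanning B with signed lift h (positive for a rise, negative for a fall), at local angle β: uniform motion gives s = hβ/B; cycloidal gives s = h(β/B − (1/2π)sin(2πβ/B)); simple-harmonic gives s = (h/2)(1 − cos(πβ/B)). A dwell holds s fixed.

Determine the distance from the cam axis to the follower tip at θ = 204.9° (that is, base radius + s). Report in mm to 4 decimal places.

seg 1 [0°–30°] uniform, h=14: full span → s += 14 → s = 14.0000
seg 2 [30°–79.5°] cycloidal, h=9: full span → s += 9 → s = 23.0000
seg 3 [79.5°–133.3°] cycloidal, h=25: full span → s += 25 → s = 48.0000
seg 4 [133.3°–249.5°] uniform, h=17: θ=204.9° here. β=71.6, B=116.2. 17·71.6/116.2 = 10.4750 → s = 58.4750
radial distance = base radius + s = 47 + 58.4750 = 105.4750

105.4750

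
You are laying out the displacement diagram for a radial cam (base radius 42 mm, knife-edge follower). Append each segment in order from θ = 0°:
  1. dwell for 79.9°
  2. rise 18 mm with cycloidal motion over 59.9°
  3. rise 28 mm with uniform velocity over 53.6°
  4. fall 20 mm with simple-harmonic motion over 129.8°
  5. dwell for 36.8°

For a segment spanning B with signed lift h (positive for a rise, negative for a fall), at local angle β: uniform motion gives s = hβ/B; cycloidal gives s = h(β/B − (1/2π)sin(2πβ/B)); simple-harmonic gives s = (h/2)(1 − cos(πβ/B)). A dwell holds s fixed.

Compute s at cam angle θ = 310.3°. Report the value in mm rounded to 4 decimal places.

seg 1 [0°–79.9°] dwell: s stays 0.0000
seg 2 [79.9°–139.8°] cycloidal, h=18: full span → s += 18 → s = 18.0000
seg 3 [139.8°–193.4°] uniform, h=28: full span → s += 28 → s = 46.0000
seg 4 [193.4°–323.2°] simple-harmonic, h=-20: θ=310.3° here. β=116.9, B=129.8. -20/2·(1 − cos(π·0.9006)) = -19.5165 → s = 26.4835

26.4835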